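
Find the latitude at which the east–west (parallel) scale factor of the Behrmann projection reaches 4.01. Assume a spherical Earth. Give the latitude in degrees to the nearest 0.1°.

Behrmann is a cylindrical equal-area projection with standard parallels at ±30°. A cylindrical equal-area projection with standard parallel φ₀ has meridian scale h = cos φ / cos φ₀ and parallel scale k = cos φ₀ / cos φ (so areas are preserved, h·k = 1).
k = cos φ₀ / cos φ = 4.01  ⇒  cos φ = cos 30° / 4.01 = 0.2160.
φ = arccos(0.2160) ≈ 77.5°.

77.5°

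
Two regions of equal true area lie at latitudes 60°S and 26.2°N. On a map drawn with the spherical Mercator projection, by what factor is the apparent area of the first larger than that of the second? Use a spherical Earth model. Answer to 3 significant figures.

Mercator areal scale is sec²φ.
At 60°: sec²(60°) = 1/0.5000² = 4.000.
At 26.2°: sec²(26.2°) = 1/0.8973² = 1.242.
Ratio = 4.000/1.242 = cos²(26.2°)/cos²(60°) ≈ 3.22.

3.22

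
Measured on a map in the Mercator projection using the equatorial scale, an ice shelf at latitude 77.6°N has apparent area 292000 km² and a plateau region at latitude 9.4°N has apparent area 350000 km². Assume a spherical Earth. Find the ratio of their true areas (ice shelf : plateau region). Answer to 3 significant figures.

0.0395

Since Mercator area scale is 1/cos²φ, the true area equals the apparent area multiplied by cos²φ.
True area of ice shelf: 292000 × cos²(77.6°) = 292000 × 0.04611 = 13460 km².
True area of plateau region: 350000 × cos²(9.4°) = 350000 × 0.9733 = 340700 km².
Ratio = 13460 / 340700 ≈ 0.0395.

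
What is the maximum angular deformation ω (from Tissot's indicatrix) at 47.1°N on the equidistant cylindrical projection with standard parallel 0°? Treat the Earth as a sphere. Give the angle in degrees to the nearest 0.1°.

21.9°

For the equirectangular projection with φ₀ = 0 (plate carrée), h = 1 along meridians and k = sec φ along parallels.
At 47.1°: h = 1.000, k = 1.469; principal scales a = 1.469, b = 1.000.
sin(ω/2) = (a − b)/(a + b) = 0.4690/2.469 = 0.1900, so ω = 2 arcsin(0.1900) ≈ 21.9°.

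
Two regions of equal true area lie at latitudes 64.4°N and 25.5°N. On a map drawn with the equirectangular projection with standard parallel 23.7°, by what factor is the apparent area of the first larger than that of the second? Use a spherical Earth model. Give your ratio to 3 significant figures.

The equidistant cylindrical projection with φ₀ = 23.7° has h = 1 (meridians true) and k = cos φ₀ / cos φ along parallels.
Areal scale at 64.4°: h·k = 1.000 × 2.119 = 2.119.
Areal scale at 25.5°: h·k = 1.000 × 1.014 = 1.014.
Ratio = 2.119/1.014 ≈ 2.09.

2.09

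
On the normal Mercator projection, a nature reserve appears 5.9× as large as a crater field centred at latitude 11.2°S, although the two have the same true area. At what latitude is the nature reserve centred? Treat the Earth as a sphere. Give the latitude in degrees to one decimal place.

For equal true areas on Mercator, apparent areas scale as sec²φ, so the ratio is cos²φ₂ / cos²φ₁.
cos²φ₂ / cos²φ₁ = 5.9  ⇒  cos φ₁ = cos 11.2° / √5.9 = 0.9810/2.429 = 0.4039.
φ₁ = arccos(0.4039) ≈ 66.2°.

66.2°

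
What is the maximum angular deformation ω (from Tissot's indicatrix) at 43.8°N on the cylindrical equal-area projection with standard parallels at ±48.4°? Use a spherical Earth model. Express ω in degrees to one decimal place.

For cylindrical equal-area with standard parallel φ₀, h = cos φ / cos φ₀ and k = cos φ₀ / cos φ, so h·k = 1.
At 43.8°: h = 1.087, k = 0.9199; principal scales a = 1.087, b = 0.9199.
sin(ω/2) = (a − b)/(a + b) = 0.1672/2.007 = 0.08333, so ω = 2 arcsin(0.08333) ≈ 9.6°.

9.6°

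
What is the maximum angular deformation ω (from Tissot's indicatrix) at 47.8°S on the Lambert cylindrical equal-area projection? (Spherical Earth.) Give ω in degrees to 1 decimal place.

The Lambert cylindrical equal-area projection is the cylindrical equal-area projection with its standard parallel at the equator (φ₀ = 0). For cylindrical equal-area with standard parallel φ₀, h = cos φ / cos φ₀ and k = cos φ₀ / cos φ, so h·k = 1.
At 47.8°: h = 0.6717, k = 1.489; principal scales a = 1.489, b = 0.6717.
sin(ω/2) = (a − b)/(a + b) = 0.8170/2.160 = 0.3782, so ω = 2 arcsin(0.3782) ≈ 44.4°.

44.4°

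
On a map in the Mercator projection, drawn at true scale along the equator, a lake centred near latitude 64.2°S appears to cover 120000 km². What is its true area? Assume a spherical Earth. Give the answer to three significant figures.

22700 km²

The Mercator projection is conformal; its linear scale factor is the same in every direction and equals sec φ = 1/cos φ.
Areal scale = k² = sec²φ = 1/cos²(64.2°) = 1/0.4352² = 5.279.
True area = apparent / (areal scale) = 120000 / 5.279 ≈ 22700 km².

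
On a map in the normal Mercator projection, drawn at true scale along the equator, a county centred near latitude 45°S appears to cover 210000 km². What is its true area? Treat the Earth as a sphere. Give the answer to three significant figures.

105000 km²

For Mercator, h = k = sec φ (a conformal cylindrical projection has a single point scale, 1/cos φ).
Areal scale = k² = sec²φ = 1/cos²(45°) = 1/0.7071² = 2.000.
True area = apparent / (areal scale) = 210000 / 2.000 ≈ 105000 km².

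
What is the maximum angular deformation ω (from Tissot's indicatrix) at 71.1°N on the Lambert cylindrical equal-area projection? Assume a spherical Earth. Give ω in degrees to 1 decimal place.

108.2°

The Lambert cylindrical equal-area projection is the cylindrical equal-area projection with its standard parallel at the equator (φ₀ = 0). A cylindrical equal-area projection with standard parallel φ₀ has meridian scale h = cos φ / cos φ₀ and parallel scale k = cos φ₀ / cos φ (so areas are preserved, h·k = 1).
At 71.1°: h = 0.3239, k = 3.087; principal scales a = 3.087, b = 0.3239.
sin(ω/2) = (a − b)/(a + b) = 2.763/3.411 = 0.8101, so ω = 2 arcsin(0.8101) ≈ 108.2°.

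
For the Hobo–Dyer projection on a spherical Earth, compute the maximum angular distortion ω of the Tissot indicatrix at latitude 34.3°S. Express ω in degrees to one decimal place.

4.6°

The Hobo–Dyer projection is cylindrical equal-area with φ₀ = 37.5°. A cylindrical equal-area projection with standard parallel φ₀ has meridian scale h = cos φ / cos φ₀ and parallel scale k = cos φ₀ / cos φ (so areas are preserved, h·k = 1).
At 34.3°: h = 1.041, k = 0.9604; principal scales a = 1.041, b = 0.9604.
sin(ω/2) = (a − b)/(a + b) = 0.08091/2.002 = 0.04042, so ω = 2 arcsin(0.04042) ≈ 4.6°.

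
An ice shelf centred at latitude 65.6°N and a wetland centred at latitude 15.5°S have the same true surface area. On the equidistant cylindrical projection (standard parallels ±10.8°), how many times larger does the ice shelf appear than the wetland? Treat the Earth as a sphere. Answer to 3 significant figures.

In the equirectangular projection with standard parallel φ₀ = 10.8° (x = Rλ cos φ₀, y = Rφ), meridians are true-scale (h = 1) and the parallel scale is k = cos φ₀ / cos φ.
Areal scale at 65.6°: h·k = 1.000 × 2.378 = 2.378.
Areal scale at 15.5°: h·k = 1.000 × 1.019 = 1.019.
Ratio = 2.378/1.019 ≈ 2.33.

2.33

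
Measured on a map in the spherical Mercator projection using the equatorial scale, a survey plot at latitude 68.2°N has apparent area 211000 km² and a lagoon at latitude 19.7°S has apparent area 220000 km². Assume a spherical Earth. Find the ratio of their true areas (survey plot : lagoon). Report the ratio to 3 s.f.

0.149

Mercator's areal exaggeration is sec²φ; hence true area = (apparent area) · cos²φ.
True area of survey plot: 211000 × cos²(68.2°) = 211000 × 0.1379 = 29100 km².
True area of lagoon: 220000 × cos²(19.7°) = 220000 × 0.8864 = 195000 km².
Ratio = 29100 / 195000 ≈ 0.149.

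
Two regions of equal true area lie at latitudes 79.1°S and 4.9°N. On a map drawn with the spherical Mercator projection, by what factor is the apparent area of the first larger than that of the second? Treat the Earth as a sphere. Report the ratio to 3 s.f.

27.8

On Mercator, area is exaggerated by sec²φ = 1/cos²φ.
At 79.1°: sec²(79.1°) = 1/0.1891² = 27.97.
At 4.9°: sec²(4.9°) = 1/0.9963² = 1.007.
Ratio = 27.97/1.007 = cos²(4.9°)/cos²(79.1°) ≈ 27.8.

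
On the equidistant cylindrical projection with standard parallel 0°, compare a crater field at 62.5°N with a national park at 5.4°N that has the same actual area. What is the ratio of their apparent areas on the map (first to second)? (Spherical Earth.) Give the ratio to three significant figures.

2.16

Plate carrée maps x = Rλ, y = Rφ. The meridian scale is h = 1 and the parallel scale is k = 1/cos φ = sec φ.
Areal scale at 62.5°: h·k = 1.000 × 2.166 = 2.166.
Areal scale at 5.4°: h·k = 1.000 × 1.004 = 1.004.
Ratio = 2.166/1.004 ≈ 2.16.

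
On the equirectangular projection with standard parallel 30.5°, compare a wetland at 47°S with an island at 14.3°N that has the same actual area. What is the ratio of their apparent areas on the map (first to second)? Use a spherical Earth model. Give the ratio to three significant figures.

With standard parallel φ₀ = 30.5°, the equirectangular projection gives x = Rλ cos φ₀, y = Rφ, so h = 1 and k = cos 30.5° / cos φ.
Areal scale at 47°: h·k = 1.000 × 1.263 = 1.263.
Areal scale at 14.3°: h·k = 1.000 × 0.8892 = 0.8892.
Ratio = 1.263/0.8892 ≈ 1.42.

1.42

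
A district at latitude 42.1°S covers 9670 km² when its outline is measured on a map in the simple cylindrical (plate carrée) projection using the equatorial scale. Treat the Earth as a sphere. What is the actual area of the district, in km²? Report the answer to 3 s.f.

Plate carrée maps x = Rλ, y = Rφ. The meridian scale is h = 1 and the parallel scale is k = 1/cos φ = sec φ.
Areal scale = h·k = 1 × sec φ; at 42.1°, h = 1.000, k = 1.348, so h·k = 1.348.
True area = apparent / (areal scale) = 9670 / 1.348 ≈ 7170 km².

7170 km²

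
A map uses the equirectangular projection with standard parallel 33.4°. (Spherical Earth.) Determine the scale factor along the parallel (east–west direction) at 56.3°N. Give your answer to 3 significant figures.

1.50

With standard parallel φ₀ = 33.4°, the equirectangular projection gives x = Rλ cos φ₀, y = Rφ, so h = 1 and k = cos 33.4° / cos φ.
k = cos 33.4° / cos 56.3° = 0.8348/0.5548 = 1.505.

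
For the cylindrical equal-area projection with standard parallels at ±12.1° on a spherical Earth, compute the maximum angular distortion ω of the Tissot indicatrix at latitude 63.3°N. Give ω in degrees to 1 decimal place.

Cylindrical equal-area (φ₀ = 12.1°): h = cos φ / cos 12.1° along meridians, k = cos 12.1° / cos φ along parallels; h·k = 1.
At 63.3°: h = 0.4595, k = 2.176; principal scales a = 2.176, b = 0.4595.
sin(ω/2) = (a − b)/(a + b) = 1.717/2.636 = 0.6513, so ω = 2 arcsin(0.6513) ≈ 81.3°.

81.3°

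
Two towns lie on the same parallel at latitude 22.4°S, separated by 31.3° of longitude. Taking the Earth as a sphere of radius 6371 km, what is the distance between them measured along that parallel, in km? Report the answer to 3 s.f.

3220 km

Arc length along a parallel = R cos φ · Δλ (with Δλ in radians).
= 6371 × cos 22.4° × (31.3° × π/180) = 6371 × 0.9245 × 0.5463 ≈ 3220 km.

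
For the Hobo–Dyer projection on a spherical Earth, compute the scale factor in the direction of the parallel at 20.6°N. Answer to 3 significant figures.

The Hobo–Dyer projection is cylindrical equal-area with φ₀ = 37.5°. A cylindrical equal-area projection with standard parallel φ₀ has meridian scale h = cos φ / cos φ₀ and parallel scale k = cos φ₀ / cos φ (so areas are preserved, h·k = 1).
k = cos 37.5° / cos 20.6° = 0.7934/0.9361 = 0.8475.

0.848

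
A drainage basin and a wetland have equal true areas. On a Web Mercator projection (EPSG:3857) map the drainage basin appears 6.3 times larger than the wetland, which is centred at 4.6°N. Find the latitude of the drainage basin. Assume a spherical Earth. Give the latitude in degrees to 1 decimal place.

66.6°

On Mercator, (apparent₁)/(apparent₂) = sec²φ₁ / sec²φ₂ when true areas are equal.
cos²φ₂ / cos²φ₁ = 6.3  ⇒  cos φ₁ = cos 4.6° / √6.3 = 0.9968/2.510 = 0.3971.
φ₁ = arccos(0.3971) ≈ 66.6°.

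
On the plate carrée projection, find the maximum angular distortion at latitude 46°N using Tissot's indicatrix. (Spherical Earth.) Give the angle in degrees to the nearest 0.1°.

20.8°

Plate carrée maps x = Rλ, y = Rφ. The meridian scale is h = 1 and the parallel scale is k = 1/cos φ = sec φ.
At 46°: h = 1.000, k = 1.440; principal scales a = 1.440, b = 1.000.
sin(ω/2) = (a − b)/(a + b) = 0.4396/2.440 = 0.1802, so ω = 2 arcsin(0.1802) ≈ 20.8°.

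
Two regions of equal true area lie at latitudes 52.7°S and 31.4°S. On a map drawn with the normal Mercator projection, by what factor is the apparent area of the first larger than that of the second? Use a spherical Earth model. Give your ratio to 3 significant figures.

Mercator is conformal with k = sec φ, so areal scale = k² = sec²φ.
At 52.7°: sec²(52.7°) = 1/0.6060² = 2.723.
At 31.4°: sec²(31.4°) = 1/0.8536² = 1.373.
Ratio = 2.723/1.373 = cos²(31.4°)/cos²(52.7°) ≈ 1.98.

1.98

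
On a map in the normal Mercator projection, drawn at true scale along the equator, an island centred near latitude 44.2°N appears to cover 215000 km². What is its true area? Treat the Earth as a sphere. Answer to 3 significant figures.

The Mercator projection is conformal; its linear scale factor is the same in every direction and equals sec φ = 1/cos φ.
Areal scale = k² = sec²φ = 1/cos²(44.2°) = 1/0.7169² = 1.946.
True area = apparent / (areal scale) = 215000 / 1.946 ≈ 111000 km².

111000 km²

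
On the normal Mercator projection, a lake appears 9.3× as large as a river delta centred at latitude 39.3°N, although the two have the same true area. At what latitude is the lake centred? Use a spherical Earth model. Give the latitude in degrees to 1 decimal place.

For equal true areas on Mercator, apparent areas scale as sec²φ, so the ratio is cos²φ₂ / cos²φ₁.
cos²φ₂ / cos²φ₁ = 9.3  ⇒  cos φ₁ = cos 39.3° / √9.3 = 0.7738/3.050 = 0.2538.
φ₁ = arccos(0.2538) ≈ 75.3°.

75.3°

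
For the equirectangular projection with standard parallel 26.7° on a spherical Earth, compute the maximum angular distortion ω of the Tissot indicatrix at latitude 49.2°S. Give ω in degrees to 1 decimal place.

17.8°

The equidistant cylindrical projection with φ₀ = 26.7° has h = 1 (meridians true) and k = cos φ₀ / cos φ along parallels.
At 49.2°: h = 1.000, k = 1.367; principal scales a = 1.367, b = 1.000.
sin(ω/2) = (a − b)/(a + b) = 0.3672/2.367 = 0.1551, so ω = 2 arcsin(0.1551) ≈ 17.8°.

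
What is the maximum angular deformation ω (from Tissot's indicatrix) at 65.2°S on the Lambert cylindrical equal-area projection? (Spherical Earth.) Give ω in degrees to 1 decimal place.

89.0°

The Lambert cylindrical equal-area projection is the cylindrical equal-area projection with its standard parallel at the equator (φ₀ = 0). Cylindrical equal-area (φ₀ = 0°): h = cos φ / cos 0° along meridians, k = cos 0° / cos φ along parallels; h·k = 1.
At 65.2°: h = 0.4195, k = 2.384; principal scales a = 2.384, b = 0.4195.
sin(ω/2) = (a − b)/(a + b) = 1.965/2.804 = 0.7008, so ω = 2 arcsin(0.7008) ≈ 89.0°.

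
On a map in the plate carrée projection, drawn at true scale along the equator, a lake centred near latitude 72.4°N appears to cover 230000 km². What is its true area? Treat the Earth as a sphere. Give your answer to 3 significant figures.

69500 km²

Plate carrée maps x = Rλ, y = Rφ. The meridian scale is h = 1 and the parallel scale is k = 1/cos φ = sec φ.
Areal scale = h·k = 1 × sec φ; at 72.4°, h = 1.000, k = 3.307, so h·k = 3.307.
True area = apparent / (areal scale) = 230000 / 3.307 ≈ 69500 km².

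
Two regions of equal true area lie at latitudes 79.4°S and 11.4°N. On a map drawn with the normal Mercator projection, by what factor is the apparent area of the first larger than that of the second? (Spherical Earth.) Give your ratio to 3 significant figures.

On Mercator, area is exaggerated by sec²φ = 1/cos²φ.
At 79.4°: sec²(79.4°) = 1/0.1840² = 29.55.
At 11.4°: sec²(11.4°) = 1/0.9803² = 1.041.
Ratio = 29.55/1.041 = cos²(11.4°)/cos²(79.4°) ≈ 28.4.

28.4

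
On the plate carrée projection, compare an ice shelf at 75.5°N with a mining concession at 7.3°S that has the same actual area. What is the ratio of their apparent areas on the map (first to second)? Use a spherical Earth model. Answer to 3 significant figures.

In the plate carrée (x = Rλ, y = Rφ), meridians are true-scale (h = 1) and parallels are stretched by k = sec φ.
Areal scale at 75.5°: h·k = 1.000 × 3.994 = 3.994.
Areal scale at 7.3°: h·k = 1.000 × 1.008 = 1.008.
Ratio = 3.994/1.008 ≈ 3.96.

3.96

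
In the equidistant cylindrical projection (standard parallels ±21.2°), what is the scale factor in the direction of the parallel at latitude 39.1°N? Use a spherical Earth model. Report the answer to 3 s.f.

With standard parallel φ₀ = 21.2°, the equirectangular projection gives x = Rλ cos φ₀, y = Rφ, so h = 1 and k = cos 21.2° / cos φ.
k = cos 21.2° / cos 39.1° = 0.9323/0.7760 = 1.201.

1.20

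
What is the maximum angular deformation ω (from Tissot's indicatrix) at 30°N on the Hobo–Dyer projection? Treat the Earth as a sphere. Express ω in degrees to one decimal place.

Hobo–Dyer is a cylindrical equal-area projection with standard parallels at ±37.5°. Cylindrical equal-area (φ₀ = 37.5°): h = cos φ / cos 37.5° along meridians, k = cos 37.5° / cos φ along parallels; h·k = 1.
At 30°: h = 1.092, k = 0.9161; principal scales a = 1.092, b = 0.9161.
sin(ω/2) = (a − b)/(a + b) = 0.1755/2.008 = 0.08742, so ω = 2 arcsin(0.08742) ≈ 10.0°.

10.0°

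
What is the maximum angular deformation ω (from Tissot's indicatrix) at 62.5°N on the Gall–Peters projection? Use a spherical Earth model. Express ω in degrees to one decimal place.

The Gall–Peters projection is cylindrical equal-area with φ₀ = 45°. For cylindrical equal-area with standard parallel φ₀, h = cos φ / cos φ₀ and k = cos φ₀ / cos φ, so h·k = 1.
At 62.5°: h = 0.6530, k = 1.531; principal scales a = 1.531, b = 0.6530.
sin(ω/2) = (a − b)/(a + b) = 0.8784/2.184 = 0.4021, so ω = 2 arcsin(0.4021) ≈ 47.4°.

47.4°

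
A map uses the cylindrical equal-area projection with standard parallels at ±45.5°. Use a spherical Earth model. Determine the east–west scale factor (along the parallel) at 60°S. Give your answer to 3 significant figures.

For cylindrical equal-area with standard parallel φ₀, h = cos φ / cos φ₀ and k = cos φ₀ / cos φ, so h·k = 1.
k = cos 45.5° / cos 60° = 0.7009/0.5000 = 1.402.

1.40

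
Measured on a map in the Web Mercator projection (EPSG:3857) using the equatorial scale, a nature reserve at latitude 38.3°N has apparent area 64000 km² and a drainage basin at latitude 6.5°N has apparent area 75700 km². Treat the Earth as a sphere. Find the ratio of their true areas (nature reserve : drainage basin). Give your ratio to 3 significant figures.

0.527

On Mercator the areal scale is sec²φ, so true area = apparent × cos²φ.
True area of nature reserve: 64000 × cos²(38.3°) = 64000 × 0.6159 = 39420 km².
True area of drainage basin: 75700 × cos²(6.5°) = 75700 × 0.9872 = 74730 km².
Ratio = 39420 / 74730 ≈ 0.527.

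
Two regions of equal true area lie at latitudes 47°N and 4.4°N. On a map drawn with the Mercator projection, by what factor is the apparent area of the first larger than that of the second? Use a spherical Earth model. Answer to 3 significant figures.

On Mercator, area is exaggerated by sec²φ = 1/cos²φ.
At 47°: sec²(47°) = 1/0.6820² = 2.150.
At 4.4°: sec²(4.4°) = 1/0.9971² = 1.006.
Ratio = 2.150/1.006 = cos²(4.4°)/cos²(47°) ≈ 2.14.

2.14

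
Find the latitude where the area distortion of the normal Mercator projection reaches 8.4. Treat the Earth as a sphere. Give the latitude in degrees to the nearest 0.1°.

Mercator areal scale is sec²φ.
sec²φ = 8.4  ⇒  cos²φ = 0.1190  ⇒  cos φ = 0.3450.
φ = arccos(0.3450) ≈ 69.8°.

69.8°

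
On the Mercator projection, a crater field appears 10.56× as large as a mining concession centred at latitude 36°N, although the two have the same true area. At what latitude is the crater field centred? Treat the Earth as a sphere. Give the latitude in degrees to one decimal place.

75.6°

On Mercator, (apparent₁)/(apparent₂) = sec²φ₁ / sec²φ₂ when true areas are equal.
cos²φ₂ / cos²φ₁ = 10.56  ⇒  cos φ₁ = cos 36° / √10.56 = 0.8090/3.250 = 0.2490.
φ₁ = arccos(0.2490) ≈ 75.6°.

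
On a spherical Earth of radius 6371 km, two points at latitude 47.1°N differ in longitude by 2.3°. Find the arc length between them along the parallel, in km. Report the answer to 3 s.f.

Arc length along a parallel = R cos φ · Δλ (with Δλ in radians).
= 6371 × cos 47.1° × (2.3° × π/180) = 6371 × 0.6807 × 0.04014 ≈ 174 km.

174 km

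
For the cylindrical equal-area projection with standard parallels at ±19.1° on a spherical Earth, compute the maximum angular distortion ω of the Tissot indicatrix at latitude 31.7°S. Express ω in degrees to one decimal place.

For cylindrical equal-area with standard parallel φ₀, h = cos φ / cos φ₀ and k = cos φ₀ / cos φ, so h·k = 1.
At 31.7°: h = 0.9004, k = 1.111; principal scales a = 1.111, b = 0.9004.
sin(ω/2) = (a − b)/(a + b) = 0.2103/2.011 = 0.1046, so ω = 2 arcsin(0.1046) ≈ 12.0°.

12.0°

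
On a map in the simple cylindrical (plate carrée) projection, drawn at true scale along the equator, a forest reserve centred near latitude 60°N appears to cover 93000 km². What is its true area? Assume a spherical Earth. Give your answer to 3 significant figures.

In the plate carrée (x = Rλ, y = Rφ), meridians are true-scale (h = 1) and parallels are stretched by k = sec φ.
Areal scale = h·k = 1 × sec φ; at 60°, h = 1.000, k = 2.000, so h·k = 2.000.
True area = apparent / (areal scale) = 93000 / 2.000 ≈ 46500 km².

46500 km²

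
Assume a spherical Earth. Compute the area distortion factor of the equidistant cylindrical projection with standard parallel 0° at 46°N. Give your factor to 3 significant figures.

In the plate carrée (x = Rλ, y = Rφ), meridians are true-scale (h = 1) and parallels are stretched by k = sec φ.
Areal scale = h·k = 1 × sec φ; at 46°, h = 1.000, k = 1.440, so h·k = 1.440.

1.44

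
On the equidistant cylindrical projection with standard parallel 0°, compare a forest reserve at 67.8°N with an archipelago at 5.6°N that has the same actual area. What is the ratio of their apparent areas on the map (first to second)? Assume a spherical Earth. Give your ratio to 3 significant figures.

For the equirectangular projection with φ₀ = 0 (plate carrée), h = 1 along meridians and k = sec φ along parallels.
Areal scale at 67.8°: h·k = 1.000 × 2.647 = 2.647.
Areal scale at 5.6°: h·k = 1.000 × 1.005 = 1.005.
Ratio = 2.647/1.005 ≈ 2.63.

2.63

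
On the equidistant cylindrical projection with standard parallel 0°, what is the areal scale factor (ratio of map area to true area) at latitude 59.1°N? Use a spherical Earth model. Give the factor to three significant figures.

Plate carrée maps x = Rλ, y = Rφ. The meridian scale is h = 1 and the parallel scale is k = 1/cos φ = sec φ.
Areal scale = h·k = 1 × sec φ; at 59.1°, h = 1.000, k = 1.947, so h·k = 1.947.

1.95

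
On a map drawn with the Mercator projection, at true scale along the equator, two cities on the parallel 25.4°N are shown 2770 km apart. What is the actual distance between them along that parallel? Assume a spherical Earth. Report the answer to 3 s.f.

For Mercator, h = k = sec φ (a conformal cylindrical projection has a single point scale, 1/cos φ).
Along the parallel at 25.4°, map distances are exaggerated by k = sec 25.4° = 1.107.
True distance = 2770 / 1.107 = 2770 × cos 25.4° ≈ 2500 km.

2500 km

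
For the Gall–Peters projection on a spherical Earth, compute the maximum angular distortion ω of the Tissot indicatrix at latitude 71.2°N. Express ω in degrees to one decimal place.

Gall–Peters is a cylindrical equal-area projection with standard parallels at ±45°. Cylindrical equal-area (φ₀ = 45°): h = cos φ / cos 45° along meridians, k = cos 45° / cos φ along parallels; h·k = 1.
At 71.2°: h = 0.4558, k = 2.194; principal scales a = 2.194, b = 0.4558.
sin(ω/2) = (a − b)/(a + b) = 1.738/2.650 = 0.6560, so ω = 2 arcsin(0.6560) ≈ 82.0°.

82.0°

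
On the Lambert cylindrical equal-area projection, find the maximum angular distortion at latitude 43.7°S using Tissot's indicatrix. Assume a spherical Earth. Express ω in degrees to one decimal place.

36.5°

The Lambert cylindrical equal-area projection is the cylindrical equal-area projection with its standard parallel at the equator (φ₀ = 0). Cylindrical equal-area (φ₀ = 0°): h = cos φ / cos 0° along meridians, k = cos 0° / cos φ along parallels; h·k = 1.
At 43.7°: h = 0.7230, k = 1.383; principal scales a = 1.383, b = 0.7230.
sin(ω/2) = (a − b)/(a + b) = 0.6602/2.106 = 0.3135, so ω = 2 arcsin(0.3135) ≈ 36.5°.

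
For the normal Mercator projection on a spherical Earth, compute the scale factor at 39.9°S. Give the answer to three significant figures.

1.30

Mercator is conformal, so the point scale is isotropic: h = k = sec φ = 1/cos φ.
k = 1/cos 39.9° = 1/0.7672 = 1.304.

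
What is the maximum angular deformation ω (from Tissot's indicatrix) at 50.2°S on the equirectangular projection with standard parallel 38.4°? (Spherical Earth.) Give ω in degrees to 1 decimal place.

11.6°

In the equirectangular projection with standard parallel φ₀ = 38.4° (x = Rλ cos φ₀, y = Rφ), meridians are true-scale (h = 1) and the parallel scale is k = cos φ₀ / cos φ.
At 50.2°: h = 1.000, k = 1.224; principal scales a = 1.224, b = 1.000.
sin(ω/2) = (a − b)/(a + b) = 0.2243/2.224 = 0.1008, so ω = 2 arcsin(0.1008) ≈ 11.6°.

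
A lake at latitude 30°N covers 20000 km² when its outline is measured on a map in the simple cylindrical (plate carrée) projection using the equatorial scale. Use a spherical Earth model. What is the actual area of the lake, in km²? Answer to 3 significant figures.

17300 km²

In the plate carrée (x = Rλ, y = Rφ), meridians are true-scale (h = 1) and parallels are stretched by k = sec φ.
Areal scale = h·k = 1 × sec φ; at 30°, h = 1.000, k = 1.155, so h·k = 1.155.
True area = apparent / (areal scale) = 20000 / 1.155 ≈ 17300 km².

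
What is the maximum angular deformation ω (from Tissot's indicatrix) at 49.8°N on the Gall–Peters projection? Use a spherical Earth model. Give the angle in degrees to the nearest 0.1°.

The Gall–Peters projection is cylindrical equal-area with φ₀ = 45°. A cylindrical equal-area projection with standard parallel φ₀ has meridian scale h = cos φ / cos φ₀ and parallel scale k = cos φ₀ / cos φ (so areas are preserved, h·k = 1).
At 49.8°: h = 0.9128, k = 1.096; principal scales a = 1.096, b = 0.9128.
sin(ω/2) = (a − b)/(a + b) = 0.1827/2.008 = 0.09097, so ω = 2 arcsin(0.09097) ≈ 10.4°.

10.4°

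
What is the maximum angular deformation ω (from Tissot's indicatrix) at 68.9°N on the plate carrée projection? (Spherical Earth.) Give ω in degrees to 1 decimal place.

Plate carrée maps x = Rλ, y = Rφ. The meridian scale is h = 1 and the parallel scale is k = 1/cos φ = sec φ.
At 68.9°: h = 1.000, k = 2.778; principal scales a = 2.778, b = 1.000.
sin(ω/2) = (a − b)/(a + b) = 1.778/3.778 = 0.4706, so ω = 2 arcsin(0.4706) ≈ 56.1°.

56.1°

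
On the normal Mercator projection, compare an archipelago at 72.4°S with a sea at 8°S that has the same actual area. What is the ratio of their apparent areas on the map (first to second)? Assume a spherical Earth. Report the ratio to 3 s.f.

10.7

Mercator is conformal with k = sec φ, so areal scale = k² = sec²φ.
At 72.4°: sec²(72.4°) = 1/0.3024² = 10.94.
At 8°: sec²(8°) = 1/0.9903² = 1.020.
Ratio = 10.94/1.020 = cos²(8°)/cos²(72.4°) ≈ 10.7.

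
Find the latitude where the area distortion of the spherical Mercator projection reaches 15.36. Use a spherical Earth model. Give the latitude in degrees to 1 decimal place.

Mercator areal scale is sec²φ.
sec²φ = 15.36  ⇒  cos²φ = 0.06510  ⇒  cos φ = 0.2552.
φ = arccos(0.2552) ≈ 75.2°.

75.2°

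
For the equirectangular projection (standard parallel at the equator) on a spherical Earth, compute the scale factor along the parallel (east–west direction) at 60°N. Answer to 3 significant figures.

Plate carrée maps x = Rλ, y = Rφ. The meridian scale is h = 1 and the parallel scale is k = 1/cos φ = sec φ.
k = 1/cos 60° = 1/0.5000 = 2.000.

2.00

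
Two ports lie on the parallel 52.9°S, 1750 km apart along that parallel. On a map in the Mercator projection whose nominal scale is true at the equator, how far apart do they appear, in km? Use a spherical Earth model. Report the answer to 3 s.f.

2900 km

Mercator is conformal, so the point scale is isotropic: h = k = sec φ = 1/cos φ.
Along the parallel, k = sec 52.9° = 1/0.6032 = 1.658.
Map distance = 1750 × 1.658 ≈ 2900 km.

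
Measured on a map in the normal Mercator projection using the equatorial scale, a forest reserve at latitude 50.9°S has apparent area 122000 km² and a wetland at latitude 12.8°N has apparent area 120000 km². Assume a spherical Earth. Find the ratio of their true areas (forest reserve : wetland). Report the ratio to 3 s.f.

0.425

Mercator's areal exaggeration is sec²φ; hence true area = (apparent area) · cos²φ.
True area of forest reserve: 122000 × cos²(50.9°) = 122000 × 0.3978 = 48530 km².
True area of wetland: 120000 × cos²(12.8°) = 120000 × 0.9509 = 114100 km².
Ratio = 48530 / 114100 ≈ 0.425.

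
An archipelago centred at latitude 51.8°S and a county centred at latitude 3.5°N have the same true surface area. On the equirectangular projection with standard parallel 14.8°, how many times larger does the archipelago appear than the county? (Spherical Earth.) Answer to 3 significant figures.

1.61

The equidistant cylindrical projection with φ₀ = 14.8° has h = 1 (meridians true) and k = cos φ₀ / cos φ along parallels.
Areal scale at 51.8°: h·k = 1.000 × 1.563 = 1.563.
Areal scale at 3.5°: h·k = 1.000 × 0.9686 = 0.9686.
Ratio = 1.563/0.9686 ≈ 1.61.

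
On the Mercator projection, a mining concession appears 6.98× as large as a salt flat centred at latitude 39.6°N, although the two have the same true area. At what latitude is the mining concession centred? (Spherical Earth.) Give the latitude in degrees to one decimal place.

73.0°

Mercator areal scale is sec²φ, so apparent-area ratio = sec²φ₁ / sec²φ₂ = cos²φ₂ / cos²φ₁.
cos²φ₂ / cos²φ₁ = 6.98  ⇒  cos φ₁ = cos 39.6° / √6.98 = 0.7705/2.642 = 0.2916.
φ₁ = arccos(0.2916) ≈ 73.0°.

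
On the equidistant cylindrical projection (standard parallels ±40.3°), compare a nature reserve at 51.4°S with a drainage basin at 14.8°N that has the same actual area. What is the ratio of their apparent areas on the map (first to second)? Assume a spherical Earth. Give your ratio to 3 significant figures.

The equidistant cylindrical projection with φ₀ = 40.3° has h = 1 (meridians true) and k = cos φ₀ / cos φ along parallels.
Areal scale at 51.4°: h·k = 1.000 × 1.222 = 1.222.
Areal scale at 14.8°: h·k = 1.000 × 0.7888 = 0.7888.
Ratio = 1.222/0.7888 ≈ 1.55.

1.55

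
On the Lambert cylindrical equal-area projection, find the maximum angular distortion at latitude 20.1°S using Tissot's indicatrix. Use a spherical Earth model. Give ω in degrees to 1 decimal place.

The Lambert cylindrical equal-area projection is the cylindrical equal-area projection with its standard parallel at the equator (φ₀ = 0). Cylindrical equal-area (φ₀ = 0°): h = cos φ / cos 0° along meridians, k = cos 0° / cos φ along parallels; h·k = 1.
At 20.1°: h = 0.9391, k = 1.065; principal scales a = 1.065, b = 0.9391.
sin(ω/2) = (a − b)/(a + b) = 0.1258/2.004 = 0.06276, so ω = 2 arcsin(0.06276) ≈ 7.2°.

7.2°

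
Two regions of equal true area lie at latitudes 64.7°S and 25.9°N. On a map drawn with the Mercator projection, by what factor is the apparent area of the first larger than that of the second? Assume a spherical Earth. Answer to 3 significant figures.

On Mercator, area is exaggerated by sec²φ = 1/cos²φ.
At 64.7°: sec²(64.7°) = 1/0.4274² = 5.475.
At 25.9°: sec²(25.9°) = 1/0.8996² = 1.236.
Ratio = 5.475/1.236 = cos²(25.9°)/cos²(64.7°) ≈ 4.43.

4.43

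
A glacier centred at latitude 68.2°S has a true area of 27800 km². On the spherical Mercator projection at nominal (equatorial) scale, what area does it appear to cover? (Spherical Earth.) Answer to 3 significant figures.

202000 km²

The Mercator projection is conformal; its linear scale factor is the same in every direction and equals sec φ = 1/cos φ.
Areal scale = k² = sec²φ = 1/cos²(68.2°) = 1/0.3714² = 7.251.
Apparent area = 27800 × 7.251 ≈ 202000 km².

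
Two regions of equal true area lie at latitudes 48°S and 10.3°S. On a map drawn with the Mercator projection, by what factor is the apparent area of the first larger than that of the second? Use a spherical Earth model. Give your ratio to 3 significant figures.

On Mercator, area is exaggerated by sec²φ = 1/cos²φ.
At 48°: sec²(48°) = 1/0.6691² = 2.233.
At 10.3°: sec²(10.3°) = 1/0.9839² = 1.033.
Ratio = 2.233/1.033 = cos²(10.3°)/cos²(48°) ≈ 2.16.

2.16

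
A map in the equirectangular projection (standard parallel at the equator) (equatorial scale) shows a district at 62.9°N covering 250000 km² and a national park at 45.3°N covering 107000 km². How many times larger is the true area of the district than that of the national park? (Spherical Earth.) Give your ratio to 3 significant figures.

Plate carrée has h = 1 and k = sec φ, giving areal scale sec φ; true area = (apparent area) · cos φ.
True area of district: 250000 × cos(62.9°) = 250000 × 0.4555 = 113900 km².
True area of national park: 107000 × cos(45.3°) = 107000 × 0.7034 = 75260 km².
Ratio = 113900 / 75260 ≈ 1.51.

1.51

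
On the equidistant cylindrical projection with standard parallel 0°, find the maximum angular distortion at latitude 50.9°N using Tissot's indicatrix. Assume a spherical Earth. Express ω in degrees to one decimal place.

In the plate carrée (x = Rλ, y = Rφ), meridians are true-scale (h = 1) and parallels are stretched by k = sec φ.
At 50.9°: h = 1.000, k = 1.586; principal scales a = 1.586, b = 1.000.
sin(ω/2) = (a − b)/(a + b) = 0.5856/2.586 = 0.2265, so ω = 2 arcsin(0.2265) ≈ 26.2°.

26.2°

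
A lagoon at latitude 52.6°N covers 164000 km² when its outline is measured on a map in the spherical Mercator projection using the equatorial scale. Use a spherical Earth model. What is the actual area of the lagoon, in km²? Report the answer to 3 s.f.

The Mercator projection is conformal; its linear scale factor is the same in every direction and equals sec φ = 1/cos φ.
Areal scale = k² = sec²φ = 1/cos²(52.6°) = 1/0.6074² = 2.711.
True area = apparent / (areal scale) = 164000 / 2.711 ≈ 60500 km².

60500 km²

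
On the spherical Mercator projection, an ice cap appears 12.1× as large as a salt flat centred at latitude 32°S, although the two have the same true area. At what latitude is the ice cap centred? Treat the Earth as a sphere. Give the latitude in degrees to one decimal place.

Mercator areal scale is sec²φ, so apparent-area ratio = sec²φ₁ / sec²φ₂ = cos²φ₂ / cos²φ₁.
cos²φ₂ / cos²φ₁ = 12.1  ⇒  cos φ₁ = cos 32° / √12.1 = 0.8480/3.479 = 0.2438.
φ₁ = arccos(0.2438) ≈ 75.9°.

75.9°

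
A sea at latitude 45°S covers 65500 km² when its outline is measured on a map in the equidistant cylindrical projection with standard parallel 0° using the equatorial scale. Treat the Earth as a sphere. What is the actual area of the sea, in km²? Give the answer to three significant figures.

In the plate carrée (x = Rλ, y = Rφ), meridians are true-scale (h = 1) and parallels are stretched by k = sec φ.
Areal scale = h·k = 1 × sec φ; at 45°, h = 1.000, k = 1.414, so h·k = 1.414.
True area = apparent / (areal scale) = 65500 / 1.414 ≈ 46300 km².

46300 km²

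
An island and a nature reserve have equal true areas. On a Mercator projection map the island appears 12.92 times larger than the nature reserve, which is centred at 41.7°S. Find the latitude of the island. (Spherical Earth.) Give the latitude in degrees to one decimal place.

78.0°

Mercator areal scale is sec²φ, so apparent-area ratio = sec²φ₁ / sec²φ₂ = cos²φ₂ / cos²φ₁.
cos²φ₂ / cos²φ₁ = 12.92  ⇒  cos φ₁ = cos 41.7° / √12.92 = 0.7466/3.594 = 0.2077.
φ₁ = arccos(0.2077) ≈ 78.0°.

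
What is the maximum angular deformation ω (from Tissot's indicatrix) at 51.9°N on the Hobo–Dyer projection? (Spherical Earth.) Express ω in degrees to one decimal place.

Hobo–Dyer is a cylindrical equal-area projection with standard parallels at ±37.5°. For cylindrical equal-area with standard parallel φ₀, h = cos φ / cos φ₀ and k = cos φ₀ / cos φ, so h·k = 1.
At 51.9°: h = 0.7778, k = 1.286; principal scales a = 1.286, b = 0.7778.
sin(ω/2) = (a − b)/(a + b) = 0.5080/2.064 = 0.2462, so ω = 2 arcsin(0.2462) ≈ 28.5°.

28.5°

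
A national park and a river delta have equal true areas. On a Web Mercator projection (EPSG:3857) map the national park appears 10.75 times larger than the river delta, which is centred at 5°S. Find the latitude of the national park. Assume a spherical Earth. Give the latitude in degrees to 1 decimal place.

Mercator areal scale is sec²φ, so apparent-area ratio = sec²φ₁ / sec²φ₂ = cos²φ₂ / cos²φ₁.
cos²φ₂ / cos²φ₁ = 10.75  ⇒  cos φ₁ = cos 5° / √10.75 = 0.9962/3.279 = 0.3038.
φ₁ = arccos(0.3038) ≈ 72.3°.

72.3°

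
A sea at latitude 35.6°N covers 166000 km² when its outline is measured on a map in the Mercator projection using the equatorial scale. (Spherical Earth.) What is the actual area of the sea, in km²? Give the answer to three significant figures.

110000 km²

The Mercator projection is conformal; its linear scale factor is the same in every direction and equals sec φ = 1/cos φ.
Areal scale = k² = sec²φ = 1/cos²(35.6°) = 1/0.8131² = 1.513.
True area = apparent / (areal scale) = 166000 / 1.513 ≈ 110000 km².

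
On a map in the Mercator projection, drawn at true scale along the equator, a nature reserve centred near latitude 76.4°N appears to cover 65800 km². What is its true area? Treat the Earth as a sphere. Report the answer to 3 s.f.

Mercator is conformal, so the point scale is isotropic: h = k = sec φ = 1/cos φ.
Areal scale = k² = sec²φ = 1/cos²(76.4°) = 1/0.2351² = 18.09.
True area = apparent / (areal scale) = 65800 / 18.09 ≈ 3640 km².

3640 km²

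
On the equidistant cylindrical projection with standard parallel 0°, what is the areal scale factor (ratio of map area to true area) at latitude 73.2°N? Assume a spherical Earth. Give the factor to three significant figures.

Plate carrée maps x = Rλ, y = Rφ. The meridian scale is h = 1 and the parallel scale is k = 1/cos φ = sec φ.
Areal scale = h·k = 1 × sec φ; at 73.2°, h = 1.000, k = 3.460, so h·k = 3.460.

3.46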